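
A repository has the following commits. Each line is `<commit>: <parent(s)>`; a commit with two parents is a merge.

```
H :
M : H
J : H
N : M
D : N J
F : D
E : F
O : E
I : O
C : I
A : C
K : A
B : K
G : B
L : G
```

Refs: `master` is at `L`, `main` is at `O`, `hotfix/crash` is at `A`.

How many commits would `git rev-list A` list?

11

Walking parent pointers from A: reachable set = {A, C, D, E, F, H, I, J, M, N, O}.
That is 11 commits.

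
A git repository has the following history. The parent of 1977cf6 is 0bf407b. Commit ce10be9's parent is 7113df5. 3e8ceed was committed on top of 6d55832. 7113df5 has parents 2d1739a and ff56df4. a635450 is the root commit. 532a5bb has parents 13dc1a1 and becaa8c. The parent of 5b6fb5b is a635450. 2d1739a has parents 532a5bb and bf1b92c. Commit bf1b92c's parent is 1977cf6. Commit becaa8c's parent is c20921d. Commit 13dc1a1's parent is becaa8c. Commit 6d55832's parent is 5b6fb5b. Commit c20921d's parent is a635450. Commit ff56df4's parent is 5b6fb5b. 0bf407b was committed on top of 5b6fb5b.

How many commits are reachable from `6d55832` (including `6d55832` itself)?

3

Walking parent pointers from 6d55832: reachable set = {5b6fb5b, 6d55832, a635450}.
That is 3 commits.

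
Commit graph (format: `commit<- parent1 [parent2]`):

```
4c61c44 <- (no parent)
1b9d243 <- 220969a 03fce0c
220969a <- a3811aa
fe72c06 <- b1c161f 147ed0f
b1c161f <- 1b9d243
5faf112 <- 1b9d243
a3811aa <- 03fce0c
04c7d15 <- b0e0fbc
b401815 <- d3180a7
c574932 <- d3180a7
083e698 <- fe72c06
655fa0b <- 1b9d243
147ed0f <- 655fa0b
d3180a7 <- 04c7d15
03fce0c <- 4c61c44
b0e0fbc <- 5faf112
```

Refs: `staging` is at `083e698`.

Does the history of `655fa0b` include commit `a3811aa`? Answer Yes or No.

Ancestors of 655fa0b (commits reachable by following parents): {03fce0c, 1b9d243, 220969a, 4c61c44, 655fa0b, a3811aa}.
a3811aa is in that set, so it is an ancestor of 655fa0b.

Yes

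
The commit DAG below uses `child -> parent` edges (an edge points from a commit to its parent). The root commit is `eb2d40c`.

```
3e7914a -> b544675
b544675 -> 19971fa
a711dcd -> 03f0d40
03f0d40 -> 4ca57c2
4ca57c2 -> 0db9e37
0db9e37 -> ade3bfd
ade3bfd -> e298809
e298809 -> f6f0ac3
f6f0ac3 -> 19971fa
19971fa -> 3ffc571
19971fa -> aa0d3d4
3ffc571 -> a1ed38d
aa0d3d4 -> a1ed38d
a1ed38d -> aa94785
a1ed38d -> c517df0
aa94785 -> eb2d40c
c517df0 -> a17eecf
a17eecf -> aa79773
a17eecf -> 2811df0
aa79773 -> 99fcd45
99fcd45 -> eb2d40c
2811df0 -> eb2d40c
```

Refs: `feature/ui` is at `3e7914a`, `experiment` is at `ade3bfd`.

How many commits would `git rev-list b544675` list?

Walking parent pointers from b544675: reachable set = {19971fa, 2811df0, 3ffc571, 99fcd45, a17eecf, a1ed38d, aa0d3d4, aa79773, aa94785, b544675, c517df0, eb2d40c}.
That is 12 commits.

12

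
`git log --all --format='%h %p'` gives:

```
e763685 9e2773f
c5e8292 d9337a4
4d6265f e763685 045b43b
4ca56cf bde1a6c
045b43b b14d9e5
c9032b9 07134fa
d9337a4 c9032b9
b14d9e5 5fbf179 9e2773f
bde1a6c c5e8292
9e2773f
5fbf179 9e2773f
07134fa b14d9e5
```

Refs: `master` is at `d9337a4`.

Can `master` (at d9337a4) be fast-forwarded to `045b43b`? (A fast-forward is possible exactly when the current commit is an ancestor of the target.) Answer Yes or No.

No

A fast-forward from d9337a4 to 045b43b is possible iff d9337a4 is an ancestor of 045b43b.
Ancestors of 045b43b: {045b43b, 5fbf179, 9e2773f, b14d9e5}.
d9337a4 is not among them, so fast-forward is not possible.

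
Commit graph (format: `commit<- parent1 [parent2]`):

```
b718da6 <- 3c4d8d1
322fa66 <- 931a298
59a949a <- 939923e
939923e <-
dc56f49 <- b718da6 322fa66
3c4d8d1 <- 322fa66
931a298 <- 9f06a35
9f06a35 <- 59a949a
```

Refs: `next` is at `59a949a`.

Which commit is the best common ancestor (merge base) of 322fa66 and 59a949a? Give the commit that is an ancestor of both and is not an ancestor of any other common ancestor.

59a949a

Ancestors of 322fa66: {322fa66, 59a949a, 931a298, 939923e, 9f06a35}.
Ancestors of 59a949a: {59a949a, 939923e}.
Common ancestors: {59a949a, 939923e}.
Among these, 59a949a is not an ancestor of any other common ancestor — it is the merge base.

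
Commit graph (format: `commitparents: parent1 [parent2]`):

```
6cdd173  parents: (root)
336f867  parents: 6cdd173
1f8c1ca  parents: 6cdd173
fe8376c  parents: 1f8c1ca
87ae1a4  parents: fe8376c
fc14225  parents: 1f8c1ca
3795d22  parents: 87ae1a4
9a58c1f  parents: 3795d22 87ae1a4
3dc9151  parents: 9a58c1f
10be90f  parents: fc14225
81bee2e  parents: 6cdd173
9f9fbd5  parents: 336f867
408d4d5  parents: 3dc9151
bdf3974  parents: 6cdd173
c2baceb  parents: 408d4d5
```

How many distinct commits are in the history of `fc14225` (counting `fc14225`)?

3

Walking parent pointers from fc14225: reachable set = {1f8c1ca, 6cdd173, fc14225}.
That is 3 commits.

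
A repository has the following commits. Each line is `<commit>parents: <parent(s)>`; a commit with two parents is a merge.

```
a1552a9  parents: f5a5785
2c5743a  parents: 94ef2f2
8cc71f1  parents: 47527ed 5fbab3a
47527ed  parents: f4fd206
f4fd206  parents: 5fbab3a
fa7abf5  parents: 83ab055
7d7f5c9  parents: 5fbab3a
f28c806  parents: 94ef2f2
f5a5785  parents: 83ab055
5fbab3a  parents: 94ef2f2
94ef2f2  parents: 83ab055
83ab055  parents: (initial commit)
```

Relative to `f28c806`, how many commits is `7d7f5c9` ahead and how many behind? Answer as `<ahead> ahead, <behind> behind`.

2 ahead, 1 behind

Reachable from 7d7f5c9: {5fbab3a, 7d7f5c9, 83ab055, 94ef2f2}.
Reachable from f28c806: {83ab055, 94ef2f2, f28c806}.
Only in 7d7f5c9's history (ahead): {5fbab3a, 7d7f5c9} — 2.
Only in f28c806's history (behind): {f28c806} — 1.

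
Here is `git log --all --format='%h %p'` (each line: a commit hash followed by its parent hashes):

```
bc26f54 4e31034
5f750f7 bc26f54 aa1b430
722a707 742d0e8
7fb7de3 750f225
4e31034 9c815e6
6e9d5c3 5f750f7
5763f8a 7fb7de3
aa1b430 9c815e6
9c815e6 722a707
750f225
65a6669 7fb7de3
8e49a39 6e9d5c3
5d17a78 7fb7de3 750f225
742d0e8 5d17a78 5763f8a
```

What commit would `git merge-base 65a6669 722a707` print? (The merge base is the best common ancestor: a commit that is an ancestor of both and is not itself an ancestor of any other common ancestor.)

7fb7de3

Ancestors of 65a6669: {65a6669, 750f225, 7fb7de3}.
Ancestors of 722a707: {5763f8a, 5d17a78, 722a707, 742d0e8, 750f225, 7fb7de3}.
Common ancestors: {750f225, 7fb7de3}.
Among these, 7fb7de3 is not an ancestor of any other common ancestor — it is the merge base.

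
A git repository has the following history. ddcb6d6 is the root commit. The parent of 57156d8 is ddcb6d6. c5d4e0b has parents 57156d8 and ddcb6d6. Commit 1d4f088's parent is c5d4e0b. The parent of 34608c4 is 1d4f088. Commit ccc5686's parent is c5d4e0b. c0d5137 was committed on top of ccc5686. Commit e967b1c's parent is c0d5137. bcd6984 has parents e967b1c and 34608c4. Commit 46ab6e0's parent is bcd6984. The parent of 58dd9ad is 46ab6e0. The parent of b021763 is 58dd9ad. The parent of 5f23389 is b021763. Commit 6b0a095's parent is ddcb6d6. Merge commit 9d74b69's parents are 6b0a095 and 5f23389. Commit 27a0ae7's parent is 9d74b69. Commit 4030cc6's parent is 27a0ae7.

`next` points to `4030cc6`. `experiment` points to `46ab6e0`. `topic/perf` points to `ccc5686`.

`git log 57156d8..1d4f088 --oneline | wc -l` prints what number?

Reachable from 1d4f088: {1d4f088, 57156d8, c5d4e0b, ddcb6d6}.
Reachable from 57156d8: {57156d8, ddcb6d6}.
In 1d4f088's history but not 57156d8's: {1d4f088, c5d4e0b} — 2 commits.

2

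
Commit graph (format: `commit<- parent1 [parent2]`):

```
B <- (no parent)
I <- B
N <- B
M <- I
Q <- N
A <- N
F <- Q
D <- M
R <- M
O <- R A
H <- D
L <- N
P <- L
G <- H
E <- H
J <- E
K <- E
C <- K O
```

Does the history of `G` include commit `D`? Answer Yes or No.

Ancestors of G (commits reachable by following parents): {B, D, G, H, I, M}.
D is in that set, so it is an ancestor of G.

Yes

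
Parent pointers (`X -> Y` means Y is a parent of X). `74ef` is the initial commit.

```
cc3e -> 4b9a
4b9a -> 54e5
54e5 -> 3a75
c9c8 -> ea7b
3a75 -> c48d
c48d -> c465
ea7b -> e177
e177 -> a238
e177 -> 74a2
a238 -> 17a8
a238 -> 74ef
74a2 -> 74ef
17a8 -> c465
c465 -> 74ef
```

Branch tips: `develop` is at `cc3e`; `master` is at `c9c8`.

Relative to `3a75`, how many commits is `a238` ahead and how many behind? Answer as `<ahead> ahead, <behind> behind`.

Reachable from a238: {17a8, 74ef, a238, c465}.
Reachable from 3a75: {3a75, 74ef, c465, c48d}.
Only in a238's history (ahead): {17a8, a238} — 2.
Only in 3a75's history (behind): {3a75, c48d} — 2.

2 ahead, 2 behind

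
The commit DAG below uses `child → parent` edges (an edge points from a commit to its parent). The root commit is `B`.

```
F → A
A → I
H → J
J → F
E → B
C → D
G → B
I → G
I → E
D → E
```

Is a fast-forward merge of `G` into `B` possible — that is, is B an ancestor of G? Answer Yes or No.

A fast-forward from B to G is possible iff B is an ancestor of G.
Ancestors of G: {B, G}.
B is among them, so fast-forward is possible.

Yes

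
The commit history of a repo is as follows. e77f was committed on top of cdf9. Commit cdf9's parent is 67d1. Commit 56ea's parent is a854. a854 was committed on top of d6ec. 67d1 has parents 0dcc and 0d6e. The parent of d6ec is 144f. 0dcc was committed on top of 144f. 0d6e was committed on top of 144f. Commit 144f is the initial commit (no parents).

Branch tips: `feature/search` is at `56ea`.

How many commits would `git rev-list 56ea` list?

Walking parent pointers from 56ea: reachable set = {144f, 56ea, a854, d6ec}.
That is 4 commits.

4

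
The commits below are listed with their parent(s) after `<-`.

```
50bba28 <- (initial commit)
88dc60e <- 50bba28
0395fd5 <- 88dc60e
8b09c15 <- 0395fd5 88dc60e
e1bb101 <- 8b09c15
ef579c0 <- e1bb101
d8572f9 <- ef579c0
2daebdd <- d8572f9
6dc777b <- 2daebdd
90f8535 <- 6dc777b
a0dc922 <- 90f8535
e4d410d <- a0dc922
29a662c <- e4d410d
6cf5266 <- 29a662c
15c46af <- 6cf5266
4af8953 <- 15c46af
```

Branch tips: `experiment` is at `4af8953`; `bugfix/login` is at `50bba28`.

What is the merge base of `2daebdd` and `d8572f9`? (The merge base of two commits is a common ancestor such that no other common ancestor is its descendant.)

d8572f9

Ancestors of 2daebdd: {0395fd5, 2daebdd, 50bba28, 88dc60e, 8b09c15, d8572f9, e1bb101, ef579c0}.
Ancestors of d8572f9: {0395fd5, 50bba28, 88dc60e, 8b09c15, d8572f9, e1bb101, ef579c0}.
Common ancestors: {0395fd5, 50bba28, 88dc60e, 8b09c15, d8572f9, e1bb101, ef579c0}.
Among these, d8572f9 is not an ancestor of any other common ancestor — it is the merge base.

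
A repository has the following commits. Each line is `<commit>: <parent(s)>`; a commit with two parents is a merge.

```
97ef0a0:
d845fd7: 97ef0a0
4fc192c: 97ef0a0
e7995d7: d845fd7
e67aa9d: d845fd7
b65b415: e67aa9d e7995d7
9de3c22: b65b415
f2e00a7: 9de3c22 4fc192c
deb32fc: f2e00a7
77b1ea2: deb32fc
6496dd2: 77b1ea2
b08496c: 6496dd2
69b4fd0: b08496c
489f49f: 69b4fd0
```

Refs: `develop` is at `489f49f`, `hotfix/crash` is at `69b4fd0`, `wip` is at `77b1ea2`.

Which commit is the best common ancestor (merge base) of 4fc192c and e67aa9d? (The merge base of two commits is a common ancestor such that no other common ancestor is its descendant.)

Ancestors of 4fc192c: {4fc192c, 97ef0a0}.
Ancestors of e67aa9d: {97ef0a0, d845fd7, e67aa9d}.
Common ancestors: {97ef0a0}.
The only common ancestor is 97ef0a0, so it is the merge base.

97ef0a0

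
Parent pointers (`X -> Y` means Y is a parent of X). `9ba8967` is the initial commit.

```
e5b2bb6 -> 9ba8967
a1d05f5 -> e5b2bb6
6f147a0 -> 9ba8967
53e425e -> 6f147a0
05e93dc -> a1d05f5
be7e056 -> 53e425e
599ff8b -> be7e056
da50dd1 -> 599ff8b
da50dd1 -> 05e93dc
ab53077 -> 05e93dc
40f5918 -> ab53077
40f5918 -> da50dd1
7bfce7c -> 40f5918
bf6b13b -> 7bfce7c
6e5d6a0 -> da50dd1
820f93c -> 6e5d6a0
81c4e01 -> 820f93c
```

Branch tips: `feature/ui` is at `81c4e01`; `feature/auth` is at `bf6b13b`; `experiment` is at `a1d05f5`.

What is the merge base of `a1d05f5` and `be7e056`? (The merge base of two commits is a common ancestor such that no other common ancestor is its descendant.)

9ba8967

Ancestors of a1d05f5: {9ba8967, a1d05f5, e5b2bb6}.
Ancestors of be7e056: {53e425e, 6f147a0, 9ba8967, be7e056}.
Common ancestors: {9ba8967}.
The only common ancestor is 9ba8967, so it is the merge base.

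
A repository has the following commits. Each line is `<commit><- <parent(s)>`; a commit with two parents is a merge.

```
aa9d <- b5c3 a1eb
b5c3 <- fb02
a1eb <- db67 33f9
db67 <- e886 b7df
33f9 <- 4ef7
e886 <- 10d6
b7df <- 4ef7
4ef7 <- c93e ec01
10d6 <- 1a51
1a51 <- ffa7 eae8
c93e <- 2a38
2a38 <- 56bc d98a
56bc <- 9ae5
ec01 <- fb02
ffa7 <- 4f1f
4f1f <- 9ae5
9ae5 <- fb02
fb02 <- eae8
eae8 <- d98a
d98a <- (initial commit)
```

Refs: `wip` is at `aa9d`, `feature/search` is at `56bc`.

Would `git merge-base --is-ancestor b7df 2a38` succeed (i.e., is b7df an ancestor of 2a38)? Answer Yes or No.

No

Ancestors of 2a38: {2a38, 56bc, 9ae5, d98a, eae8, fb02}.
b7df is not in that set, so it is not an ancestor of 2a38.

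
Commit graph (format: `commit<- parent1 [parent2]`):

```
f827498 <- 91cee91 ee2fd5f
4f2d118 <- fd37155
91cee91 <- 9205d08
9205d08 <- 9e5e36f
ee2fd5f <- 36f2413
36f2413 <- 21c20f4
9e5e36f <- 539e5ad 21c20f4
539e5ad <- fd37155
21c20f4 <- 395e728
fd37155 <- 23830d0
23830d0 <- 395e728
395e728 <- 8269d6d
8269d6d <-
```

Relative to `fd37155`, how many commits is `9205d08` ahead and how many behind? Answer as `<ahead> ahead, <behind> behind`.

Reachable from 9205d08: {21c20f4, 23830d0, 395e728, 539e5ad, 8269d6d, 9205d08, 9e5e36f, fd37155}.
Reachable from fd37155: {23830d0, 395e728, 8269d6d, fd37155}.
Only in 9205d08's history (ahead): {21c20f4, 539e5ad, 9205d08, 9e5e36f} — 4.
Only in fd37155's history (behind): {} — 0.

4 ahead, 0 behind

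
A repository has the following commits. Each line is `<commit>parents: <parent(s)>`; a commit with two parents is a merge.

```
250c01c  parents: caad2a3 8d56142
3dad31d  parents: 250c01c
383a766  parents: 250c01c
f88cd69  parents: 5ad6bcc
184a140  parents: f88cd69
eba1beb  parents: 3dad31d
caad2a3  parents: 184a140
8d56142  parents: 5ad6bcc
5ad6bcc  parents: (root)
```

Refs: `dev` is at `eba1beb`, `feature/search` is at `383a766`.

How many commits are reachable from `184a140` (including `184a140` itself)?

3

Walking parent pointers from 184a140: reachable set = {184a140, 5ad6bcc, f88cd69}.
That is 3 commits.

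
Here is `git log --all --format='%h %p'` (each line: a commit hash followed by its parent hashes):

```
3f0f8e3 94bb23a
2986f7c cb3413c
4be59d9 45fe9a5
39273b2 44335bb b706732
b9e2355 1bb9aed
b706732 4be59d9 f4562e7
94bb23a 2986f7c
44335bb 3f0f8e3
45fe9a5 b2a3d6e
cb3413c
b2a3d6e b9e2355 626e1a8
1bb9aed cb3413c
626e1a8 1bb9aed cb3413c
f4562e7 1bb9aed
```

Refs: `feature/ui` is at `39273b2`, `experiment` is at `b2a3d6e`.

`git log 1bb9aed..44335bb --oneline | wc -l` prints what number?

Reachable from 44335bb: {2986f7c, 3f0f8e3, 44335bb, 94bb23a, cb3413c}.
Reachable from 1bb9aed: {1bb9aed, cb3413c}.
In 44335bb's history but not 1bb9aed's: {2986f7c, 3f0f8e3, 44335bb, 94bb23a} — 4 commits.

4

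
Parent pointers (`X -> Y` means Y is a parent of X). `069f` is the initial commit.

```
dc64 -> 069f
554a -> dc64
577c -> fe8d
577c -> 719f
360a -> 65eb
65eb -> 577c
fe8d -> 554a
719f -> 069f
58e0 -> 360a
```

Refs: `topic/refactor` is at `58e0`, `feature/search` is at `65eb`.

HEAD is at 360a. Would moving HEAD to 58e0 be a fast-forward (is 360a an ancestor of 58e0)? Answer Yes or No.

Yes

A fast-forward from 360a to 58e0 is possible iff 360a is an ancestor of 58e0.
Ancestors of 58e0: {069f, 360a, 554a, 577c, 58e0, 65eb, 719f, dc64, fe8d}.
360a is among them, so fast-forward is possible.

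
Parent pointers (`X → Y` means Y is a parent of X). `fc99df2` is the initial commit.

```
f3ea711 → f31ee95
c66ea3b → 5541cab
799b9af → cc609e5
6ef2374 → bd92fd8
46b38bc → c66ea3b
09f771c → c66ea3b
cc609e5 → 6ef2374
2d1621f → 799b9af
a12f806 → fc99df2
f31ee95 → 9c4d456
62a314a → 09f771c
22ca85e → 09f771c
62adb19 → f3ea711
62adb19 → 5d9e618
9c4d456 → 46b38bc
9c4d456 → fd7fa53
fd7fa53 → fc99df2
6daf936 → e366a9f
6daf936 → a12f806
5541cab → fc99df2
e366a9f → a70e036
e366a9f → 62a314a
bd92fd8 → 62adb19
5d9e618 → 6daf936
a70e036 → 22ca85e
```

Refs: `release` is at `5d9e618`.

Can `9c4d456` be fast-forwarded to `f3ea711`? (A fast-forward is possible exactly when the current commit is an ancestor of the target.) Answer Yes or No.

Yes

A fast-forward from 9c4d456 to f3ea711 is possible iff 9c4d456 is an ancestor of f3ea711.
Ancestors of f3ea711: {46b38bc, 5541cab, 9c4d456, c66ea3b, f31ee95, f3ea711, fc99df2, fd7fa53}.
9c4d456 is among them, so fast-forward is possible.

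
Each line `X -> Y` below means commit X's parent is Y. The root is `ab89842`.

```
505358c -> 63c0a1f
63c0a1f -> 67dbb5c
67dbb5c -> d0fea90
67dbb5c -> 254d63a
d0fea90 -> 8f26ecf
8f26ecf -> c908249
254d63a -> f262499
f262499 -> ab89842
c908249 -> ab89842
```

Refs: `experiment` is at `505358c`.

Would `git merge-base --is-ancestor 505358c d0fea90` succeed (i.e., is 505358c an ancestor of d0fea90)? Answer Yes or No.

No

Ancestors of d0fea90: {8f26ecf, ab89842, c908249, d0fea90}.
505358c is not in that set, so it is not an ancestor of d0fea90.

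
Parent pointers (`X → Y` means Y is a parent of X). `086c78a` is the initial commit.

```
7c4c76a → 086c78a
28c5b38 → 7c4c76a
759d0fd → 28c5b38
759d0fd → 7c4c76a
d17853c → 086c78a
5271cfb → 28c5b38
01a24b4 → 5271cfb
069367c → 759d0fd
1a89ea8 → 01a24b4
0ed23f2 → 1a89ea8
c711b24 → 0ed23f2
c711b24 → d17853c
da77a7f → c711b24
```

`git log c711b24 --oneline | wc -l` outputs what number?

Walking parent pointers from c711b24: reachable set = {01a24b4, 086c78a, 0ed23f2, 1a89ea8, 28c5b38, 5271cfb, 7c4c76a, c711b24, d17853c}.
That is 9 commits.

9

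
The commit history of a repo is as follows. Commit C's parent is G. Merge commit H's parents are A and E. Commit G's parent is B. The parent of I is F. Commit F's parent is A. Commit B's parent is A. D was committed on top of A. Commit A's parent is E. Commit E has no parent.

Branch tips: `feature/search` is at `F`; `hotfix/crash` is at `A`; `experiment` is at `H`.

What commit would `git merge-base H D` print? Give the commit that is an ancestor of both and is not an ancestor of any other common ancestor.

Ancestors of H: {A, E, H}.
Ancestors of D: {A, D, E}.
Common ancestors: {A, E}.
Among these, A is not an ancestor of any other common ancestor — it is the merge base.

A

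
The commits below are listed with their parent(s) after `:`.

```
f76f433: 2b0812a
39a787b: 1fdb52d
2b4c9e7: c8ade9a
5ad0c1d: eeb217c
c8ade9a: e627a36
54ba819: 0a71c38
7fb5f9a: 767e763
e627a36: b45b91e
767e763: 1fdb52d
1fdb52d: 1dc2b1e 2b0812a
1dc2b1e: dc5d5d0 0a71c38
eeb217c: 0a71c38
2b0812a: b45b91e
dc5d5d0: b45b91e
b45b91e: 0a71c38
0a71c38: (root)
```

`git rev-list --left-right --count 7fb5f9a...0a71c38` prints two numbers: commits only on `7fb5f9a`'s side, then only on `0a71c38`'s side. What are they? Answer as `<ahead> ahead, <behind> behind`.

Reachable from 7fb5f9a: {0a71c38, 1dc2b1e, 1fdb52d, 2b0812a, 767e763, 7fb5f9a, b45b91e, dc5d5d0}.
Reachable from 0a71c38: {0a71c38}.
Only in 7fb5f9a's history (ahead): {1dc2b1e, 1fdb52d, 2b0812a, 767e763, 7fb5f9a, b45b91e, dc5d5d0} — 7.
Only in 0a71c38's history (behind): {} — 0.

7 ahead, 0 behind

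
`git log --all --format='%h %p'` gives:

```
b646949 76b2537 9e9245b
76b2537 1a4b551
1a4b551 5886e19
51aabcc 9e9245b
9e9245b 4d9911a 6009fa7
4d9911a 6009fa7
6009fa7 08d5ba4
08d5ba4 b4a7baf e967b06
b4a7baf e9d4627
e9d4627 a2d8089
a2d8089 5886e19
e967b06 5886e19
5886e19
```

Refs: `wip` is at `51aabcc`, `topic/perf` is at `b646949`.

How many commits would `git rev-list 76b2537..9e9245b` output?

8

Reachable from 9e9245b: {08d5ba4, 4d9911a, 5886e19, 6009fa7, 9e9245b, a2d8089, b4a7baf, e967b06, e9d4627}.
Reachable from 76b2537: {1a4b551, 5886e19, 76b2537}.
In 9e9245b's history but not 76b2537's: {08d5ba4, 4d9911a, 6009fa7, 9e9245b, a2d8089, b4a7baf, e967b06, e9d4627} — 8 commits.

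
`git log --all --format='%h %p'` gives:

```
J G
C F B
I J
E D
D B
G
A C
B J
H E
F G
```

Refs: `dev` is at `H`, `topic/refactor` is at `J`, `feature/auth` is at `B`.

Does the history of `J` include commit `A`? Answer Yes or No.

Ancestors of J: {G, J}.
A is not in that set, so it is not an ancestor of J.

No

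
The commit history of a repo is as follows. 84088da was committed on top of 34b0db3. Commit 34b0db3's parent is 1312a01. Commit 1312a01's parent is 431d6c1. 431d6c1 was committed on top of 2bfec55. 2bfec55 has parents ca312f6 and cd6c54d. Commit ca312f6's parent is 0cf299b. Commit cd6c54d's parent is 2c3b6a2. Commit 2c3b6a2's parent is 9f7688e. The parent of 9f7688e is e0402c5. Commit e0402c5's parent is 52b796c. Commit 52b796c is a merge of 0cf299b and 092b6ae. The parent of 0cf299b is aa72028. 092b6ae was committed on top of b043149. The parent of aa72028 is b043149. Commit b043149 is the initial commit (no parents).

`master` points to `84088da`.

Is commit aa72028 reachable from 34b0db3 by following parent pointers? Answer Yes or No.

Ancestors of 34b0db3 (commits reachable by following parents): {092b6ae, 0cf299b, 1312a01, 2bfec55, 2c3b6a2, 34b0db3, 431d6c1, 52b796c, 9f7688e, aa72028, b043149, ca312f6, cd6c54d, e0402c5}.
aa72028 is in that set, so it is an ancestor of 34b0db3.

Yes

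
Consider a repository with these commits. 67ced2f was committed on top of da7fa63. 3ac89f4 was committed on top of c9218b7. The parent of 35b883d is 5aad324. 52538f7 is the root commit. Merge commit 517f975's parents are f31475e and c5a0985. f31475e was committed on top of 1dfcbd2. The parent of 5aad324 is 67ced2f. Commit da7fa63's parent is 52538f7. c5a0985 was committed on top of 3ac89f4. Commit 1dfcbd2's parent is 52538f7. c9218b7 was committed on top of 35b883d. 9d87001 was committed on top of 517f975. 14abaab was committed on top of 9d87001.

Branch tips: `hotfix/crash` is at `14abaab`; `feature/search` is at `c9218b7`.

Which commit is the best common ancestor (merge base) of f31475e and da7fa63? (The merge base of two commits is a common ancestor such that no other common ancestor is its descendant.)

Ancestors of f31475e: {1dfcbd2, 52538f7, f31475e}.
Ancestors of da7fa63: {52538f7, da7fa63}.
Common ancestors: {52538f7}.
The only common ancestor is 52538f7, so it is the merge base.

52538f7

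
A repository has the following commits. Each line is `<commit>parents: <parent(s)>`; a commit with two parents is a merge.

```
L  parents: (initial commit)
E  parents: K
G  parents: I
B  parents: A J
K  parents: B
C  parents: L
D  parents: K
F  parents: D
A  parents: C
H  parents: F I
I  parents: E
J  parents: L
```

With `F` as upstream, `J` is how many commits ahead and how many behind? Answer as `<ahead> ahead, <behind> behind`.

0 ahead, 6 behind

Reachable from J: {J, L}.
Reachable from F: {A, B, C, D, F, J, K, L}.
Only in J's history (ahead): {} — 0.
Only in F's history (behind): {A, B, C, D, F, K} — 6.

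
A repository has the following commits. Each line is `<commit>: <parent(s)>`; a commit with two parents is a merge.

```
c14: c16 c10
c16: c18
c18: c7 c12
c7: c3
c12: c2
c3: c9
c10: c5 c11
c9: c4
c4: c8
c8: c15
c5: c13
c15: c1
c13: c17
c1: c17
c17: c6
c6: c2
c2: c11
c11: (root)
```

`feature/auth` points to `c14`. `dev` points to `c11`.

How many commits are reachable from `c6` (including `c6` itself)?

Walking parent pointers from c6: reachable set = {c11, c2, c6}.
That is 3 commits.

3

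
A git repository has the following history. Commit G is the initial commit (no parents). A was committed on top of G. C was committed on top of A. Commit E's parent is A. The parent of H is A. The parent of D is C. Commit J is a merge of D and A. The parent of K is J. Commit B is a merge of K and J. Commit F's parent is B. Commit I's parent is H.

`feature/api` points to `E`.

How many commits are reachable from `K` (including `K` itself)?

Walking parent pointers from K: reachable set = {A, C, D, G, J, K}.
That is 6 commits.

6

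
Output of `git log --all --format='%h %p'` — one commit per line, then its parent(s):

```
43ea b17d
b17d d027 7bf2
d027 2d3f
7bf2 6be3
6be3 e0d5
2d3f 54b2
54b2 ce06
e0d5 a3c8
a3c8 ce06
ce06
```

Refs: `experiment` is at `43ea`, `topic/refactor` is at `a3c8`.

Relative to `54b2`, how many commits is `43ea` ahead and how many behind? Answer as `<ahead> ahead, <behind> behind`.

Reachable from 43ea: {2d3f, 43ea, 54b2, 6be3, 7bf2, a3c8, b17d, ce06, d027, e0d5}.
Reachable from 54b2: {54b2, ce06}.
Only in 43ea's history (ahead): {2d3f, 43ea, 6be3, 7bf2, a3c8, b17d, d027, e0d5} — 8.
Only in 54b2's history (behind): {} — 0.

8 ahead, 0 behind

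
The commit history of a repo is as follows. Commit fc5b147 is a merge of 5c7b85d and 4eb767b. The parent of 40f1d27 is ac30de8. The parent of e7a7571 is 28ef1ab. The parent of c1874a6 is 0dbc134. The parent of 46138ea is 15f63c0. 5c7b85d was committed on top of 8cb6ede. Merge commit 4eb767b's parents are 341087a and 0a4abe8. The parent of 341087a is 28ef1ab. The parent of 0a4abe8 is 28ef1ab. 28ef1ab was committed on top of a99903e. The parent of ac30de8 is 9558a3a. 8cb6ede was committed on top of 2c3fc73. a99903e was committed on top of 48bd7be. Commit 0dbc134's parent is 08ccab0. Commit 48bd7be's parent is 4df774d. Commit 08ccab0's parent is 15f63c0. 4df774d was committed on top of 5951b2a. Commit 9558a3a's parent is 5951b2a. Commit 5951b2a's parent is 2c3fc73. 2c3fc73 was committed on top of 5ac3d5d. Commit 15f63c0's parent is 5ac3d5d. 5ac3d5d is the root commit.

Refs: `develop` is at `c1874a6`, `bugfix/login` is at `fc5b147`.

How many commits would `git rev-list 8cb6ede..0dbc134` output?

Reachable from 0dbc134: {08ccab0, 0dbc134, 15f63c0, 5ac3d5d}.
Reachable from 8cb6ede: {2c3fc73, 5ac3d5d, 8cb6ede}.
In 0dbc134's history but not 8cb6ede's: {08ccab0, 0dbc134, 15f63c0} — 3 commits.

3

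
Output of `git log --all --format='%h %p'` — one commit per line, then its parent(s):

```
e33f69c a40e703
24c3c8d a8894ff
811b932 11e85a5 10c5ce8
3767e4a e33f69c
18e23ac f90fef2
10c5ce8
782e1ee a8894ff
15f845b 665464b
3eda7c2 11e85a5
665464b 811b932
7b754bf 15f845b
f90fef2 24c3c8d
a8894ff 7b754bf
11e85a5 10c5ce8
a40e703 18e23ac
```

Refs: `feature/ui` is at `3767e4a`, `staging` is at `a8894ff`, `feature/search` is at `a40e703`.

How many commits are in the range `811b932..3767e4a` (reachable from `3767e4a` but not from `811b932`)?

Reachable from 3767e4a: {10c5ce8, 11e85a5, 15f845b, 18e23ac, 24c3c8d, 3767e4a, 665464b, 7b754bf, 811b932, a40e703, a8894ff, e33f69c, f90fef2}.
Reachable from 811b932: {10c5ce8, 11e85a5, 811b932}.
In 3767e4a's history but not 811b932's: {15f845b, 18e23ac, 24c3c8d, 3767e4a, 665464b, 7b754bf, a40e703, a8894ff, e33f69c, f90fef2} — 10 commits.

10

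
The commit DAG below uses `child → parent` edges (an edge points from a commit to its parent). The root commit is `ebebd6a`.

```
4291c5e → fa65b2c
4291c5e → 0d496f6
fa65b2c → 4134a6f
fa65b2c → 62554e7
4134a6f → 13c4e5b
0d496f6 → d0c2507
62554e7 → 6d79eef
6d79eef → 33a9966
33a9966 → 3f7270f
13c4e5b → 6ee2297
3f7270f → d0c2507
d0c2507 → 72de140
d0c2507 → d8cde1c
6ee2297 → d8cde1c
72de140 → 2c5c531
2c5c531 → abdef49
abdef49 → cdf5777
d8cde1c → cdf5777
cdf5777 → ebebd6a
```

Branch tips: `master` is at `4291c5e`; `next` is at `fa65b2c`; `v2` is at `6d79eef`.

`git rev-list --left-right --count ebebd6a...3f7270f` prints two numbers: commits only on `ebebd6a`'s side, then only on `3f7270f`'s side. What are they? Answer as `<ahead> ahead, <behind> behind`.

0 ahead, 7 behind

Reachable from ebebd6a: {ebebd6a}.
Reachable from 3f7270f: {2c5c531, 3f7270f, 72de140, abdef49, cdf5777, d0c2507, d8cde1c, ebebd6a}.
Only in ebebd6a's history (ahead): {} — 0.
Only in 3f7270f's history (behind): {2c5c531, 3f7270f, 72de140, abdef49, cdf5777, d0c2507, d8cde1c} — 7.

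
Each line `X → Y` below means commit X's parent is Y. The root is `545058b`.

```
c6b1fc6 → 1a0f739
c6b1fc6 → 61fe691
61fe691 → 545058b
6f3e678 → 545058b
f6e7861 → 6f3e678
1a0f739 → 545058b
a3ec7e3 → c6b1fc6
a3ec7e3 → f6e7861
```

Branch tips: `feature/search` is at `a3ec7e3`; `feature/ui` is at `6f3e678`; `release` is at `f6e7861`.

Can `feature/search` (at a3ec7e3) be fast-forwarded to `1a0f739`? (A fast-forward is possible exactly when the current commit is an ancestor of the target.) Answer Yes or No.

No

A fast-forward from a3ec7e3 to 1a0f739 is possible iff a3ec7e3 is an ancestor of 1a0f739.
Ancestors of 1a0f739: {1a0f739, 545058b}.
a3ec7e3 is not among them, so fast-forward is not possible.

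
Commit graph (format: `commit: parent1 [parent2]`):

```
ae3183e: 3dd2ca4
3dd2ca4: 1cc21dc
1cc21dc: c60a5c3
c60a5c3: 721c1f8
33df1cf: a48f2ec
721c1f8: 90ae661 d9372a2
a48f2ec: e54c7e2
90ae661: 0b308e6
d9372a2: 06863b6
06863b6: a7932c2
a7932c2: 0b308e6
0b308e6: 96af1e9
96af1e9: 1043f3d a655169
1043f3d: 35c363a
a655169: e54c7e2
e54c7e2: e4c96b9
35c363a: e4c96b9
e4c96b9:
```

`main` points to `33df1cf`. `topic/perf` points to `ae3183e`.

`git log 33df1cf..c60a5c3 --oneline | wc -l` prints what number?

Reachable from c60a5c3: {06863b6, 0b308e6, 1043f3d, 35c363a, 721c1f8, 90ae661, 96af1e9, a655169, a7932c2, c60a5c3, d9372a2, e4c96b9, e54c7e2}.
Reachable from 33df1cf: {33df1cf, a48f2ec, e4c96b9, e54c7e2}.
In c60a5c3's history but not 33df1cf's: {06863b6, 0b308e6, 1043f3d, 35c363a, 721c1f8, 90ae661, 96af1e9, a655169, a7932c2, c60a5c3, d9372a2} — 11 commits.

11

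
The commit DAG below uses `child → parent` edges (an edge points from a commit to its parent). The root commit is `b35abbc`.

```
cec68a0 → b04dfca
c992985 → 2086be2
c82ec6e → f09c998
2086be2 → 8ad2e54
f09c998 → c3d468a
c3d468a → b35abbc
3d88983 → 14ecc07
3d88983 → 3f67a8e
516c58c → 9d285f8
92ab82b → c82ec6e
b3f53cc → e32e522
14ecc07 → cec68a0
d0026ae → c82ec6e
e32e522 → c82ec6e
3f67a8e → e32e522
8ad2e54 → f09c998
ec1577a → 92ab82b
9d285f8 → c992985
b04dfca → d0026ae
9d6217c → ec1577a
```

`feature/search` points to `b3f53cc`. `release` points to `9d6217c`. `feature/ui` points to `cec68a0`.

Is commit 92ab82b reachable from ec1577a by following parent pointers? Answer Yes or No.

Ancestors of ec1577a (commits reachable by following parents): {92ab82b, b35abbc, c3d468a, c82ec6e, ec1577a, f09c998}.
92ab82b is in that set, so it is an ancestor of ec1577a.

Yes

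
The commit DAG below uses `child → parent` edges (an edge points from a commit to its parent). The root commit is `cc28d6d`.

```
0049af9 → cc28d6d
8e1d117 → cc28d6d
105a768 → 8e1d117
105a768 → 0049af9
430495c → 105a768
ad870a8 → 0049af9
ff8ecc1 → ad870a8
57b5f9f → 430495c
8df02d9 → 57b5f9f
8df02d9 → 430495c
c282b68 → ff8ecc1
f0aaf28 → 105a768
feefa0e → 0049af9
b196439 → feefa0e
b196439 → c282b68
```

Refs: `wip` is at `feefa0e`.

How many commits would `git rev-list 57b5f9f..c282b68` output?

Reachable from c282b68: {0049af9, ad870a8, c282b68, cc28d6d, ff8ecc1}.
Reachable from 57b5f9f: {0049af9, 105a768, 430495c, 57b5f9f, 8e1d117, cc28d6d}.
In c282b68's history but not 57b5f9f's: {ad870a8, c282b68, ff8ecc1} — 3 commits.

3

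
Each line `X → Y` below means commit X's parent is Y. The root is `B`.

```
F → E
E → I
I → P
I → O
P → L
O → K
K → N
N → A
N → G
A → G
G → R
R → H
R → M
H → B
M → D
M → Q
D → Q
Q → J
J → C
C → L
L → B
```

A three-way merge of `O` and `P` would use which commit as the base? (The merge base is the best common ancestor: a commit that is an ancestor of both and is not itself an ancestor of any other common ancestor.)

L

Ancestors of O: {A, B, C, D, G, H, J, K, L, M, N, O, Q, R}.
Ancestors of P: {B, L, P}.
Common ancestors: {B, L}.
Among these, L is not an ancestor of any other common ancestor — it is the merge base.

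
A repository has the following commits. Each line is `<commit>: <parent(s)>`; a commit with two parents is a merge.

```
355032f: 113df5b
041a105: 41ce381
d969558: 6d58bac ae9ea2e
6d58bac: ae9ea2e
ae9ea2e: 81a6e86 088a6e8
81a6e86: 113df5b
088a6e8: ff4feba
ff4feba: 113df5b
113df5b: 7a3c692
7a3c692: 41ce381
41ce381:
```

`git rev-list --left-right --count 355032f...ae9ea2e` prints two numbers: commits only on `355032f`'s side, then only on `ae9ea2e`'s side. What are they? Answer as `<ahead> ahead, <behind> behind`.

1 ahead, 4 behind

Reachable from 355032f: {113df5b, 355032f, 41ce381, 7a3c692}.
Reachable from ae9ea2e: {088a6e8, 113df5b, 41ce381, 7a3c692, 81a6e86, ae9ea2e, ff4feba}.
Only in 355032f's history (ahead): {355032f} — 1.
Only in ae9ea2e's history (behind): {088a6e8, 81a6e86, ae9ea2e, ff4feba} — 4.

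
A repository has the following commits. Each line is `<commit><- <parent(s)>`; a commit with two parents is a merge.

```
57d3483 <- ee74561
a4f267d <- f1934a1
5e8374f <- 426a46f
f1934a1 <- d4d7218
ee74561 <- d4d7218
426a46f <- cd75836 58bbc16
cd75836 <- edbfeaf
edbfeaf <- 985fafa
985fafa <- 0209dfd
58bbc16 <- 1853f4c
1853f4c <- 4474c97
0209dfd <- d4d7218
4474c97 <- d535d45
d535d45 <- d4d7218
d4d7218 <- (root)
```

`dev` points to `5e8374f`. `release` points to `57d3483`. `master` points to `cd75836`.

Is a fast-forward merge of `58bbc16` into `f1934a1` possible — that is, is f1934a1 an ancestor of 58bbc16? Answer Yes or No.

A fast-forward from f1934a1 to 58bbc16 is possible iff f1934a1 is an ancestor of 58bbc16.
Ancestors of 58bbc16: {1853f4c, 4474c97, 58bbc16, d4d7218, d535d45}.
f1934a1 is not among them, so fast-forward is not possible.

No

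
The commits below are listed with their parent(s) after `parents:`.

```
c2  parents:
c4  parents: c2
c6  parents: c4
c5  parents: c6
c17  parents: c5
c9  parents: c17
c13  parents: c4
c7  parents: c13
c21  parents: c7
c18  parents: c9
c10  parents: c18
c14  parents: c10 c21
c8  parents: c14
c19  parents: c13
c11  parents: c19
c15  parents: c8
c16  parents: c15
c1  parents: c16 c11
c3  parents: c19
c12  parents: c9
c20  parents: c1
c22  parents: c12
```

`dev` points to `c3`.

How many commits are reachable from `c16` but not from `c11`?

12

Reachable from c16: {c10, c13, c14, c15, c16, c17, c18, c2, c21, c4, c5, c6, c7, c8, c9}.
Reachable from c11: {c11, c13, c19, c2, c4}.
In c16's history but not c11's: {c10, c14, c15, c16, c17, c18, c21, c5, c6, c7, c8, c9} — 12 commits.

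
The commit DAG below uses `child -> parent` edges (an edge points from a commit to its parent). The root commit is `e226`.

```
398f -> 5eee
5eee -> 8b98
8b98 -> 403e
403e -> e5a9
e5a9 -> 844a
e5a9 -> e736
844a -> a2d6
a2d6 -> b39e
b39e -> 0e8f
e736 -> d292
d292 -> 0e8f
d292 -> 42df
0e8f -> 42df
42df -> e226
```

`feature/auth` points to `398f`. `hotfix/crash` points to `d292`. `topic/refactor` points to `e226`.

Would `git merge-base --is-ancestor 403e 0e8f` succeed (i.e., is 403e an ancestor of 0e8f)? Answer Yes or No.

Ancestors of 0e8f: {0e8f, 42df, e226}.
403e is not in that set, so it is not an ancestor of 0e8f.

No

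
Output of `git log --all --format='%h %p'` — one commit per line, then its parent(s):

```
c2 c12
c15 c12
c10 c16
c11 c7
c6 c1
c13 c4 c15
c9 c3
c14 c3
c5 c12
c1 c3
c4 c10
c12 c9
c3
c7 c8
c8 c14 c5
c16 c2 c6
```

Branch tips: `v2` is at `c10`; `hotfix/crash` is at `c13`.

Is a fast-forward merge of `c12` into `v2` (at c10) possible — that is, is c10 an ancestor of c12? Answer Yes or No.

No

A fast-forward from c10 to c12 is possible iff c10 is an ancestor of c12.
Ancestors of c12: {c12, c3, c9}.
c10 is not among them, so fast-forward is not possible.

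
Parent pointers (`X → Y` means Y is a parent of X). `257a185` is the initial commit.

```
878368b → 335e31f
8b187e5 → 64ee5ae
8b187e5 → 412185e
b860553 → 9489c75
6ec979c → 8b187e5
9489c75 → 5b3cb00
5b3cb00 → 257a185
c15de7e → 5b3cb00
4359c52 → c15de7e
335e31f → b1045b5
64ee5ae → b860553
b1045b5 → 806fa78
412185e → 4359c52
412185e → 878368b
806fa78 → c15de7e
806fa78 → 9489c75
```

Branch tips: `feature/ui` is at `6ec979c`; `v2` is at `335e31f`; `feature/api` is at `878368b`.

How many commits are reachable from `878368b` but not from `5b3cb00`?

6

Reachable from 878368b: {257a185, 335e31f, 5b3cb00, 806fa78, 878368b, 9489c75, b1045b5, c15de7e}.
Reachable from 5b3cb00: {257a185, 5b3cb00}.
In 878368b's history but not 5b3cb00's: {335e31f, 806fa78, 878368b, 9489c75, b1045b5, c15de7e} — 6 commits.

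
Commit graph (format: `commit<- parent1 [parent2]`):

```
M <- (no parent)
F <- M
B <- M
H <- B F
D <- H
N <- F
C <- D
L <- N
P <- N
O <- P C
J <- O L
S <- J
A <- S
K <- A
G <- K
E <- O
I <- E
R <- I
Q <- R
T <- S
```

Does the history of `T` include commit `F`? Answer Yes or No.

Yes

Ancestors of T (commits reachable by following parents): {B, C, D, F, H, J, L, M, N, O, P, S, T}.
F is in that set, so it is an ancestor of T.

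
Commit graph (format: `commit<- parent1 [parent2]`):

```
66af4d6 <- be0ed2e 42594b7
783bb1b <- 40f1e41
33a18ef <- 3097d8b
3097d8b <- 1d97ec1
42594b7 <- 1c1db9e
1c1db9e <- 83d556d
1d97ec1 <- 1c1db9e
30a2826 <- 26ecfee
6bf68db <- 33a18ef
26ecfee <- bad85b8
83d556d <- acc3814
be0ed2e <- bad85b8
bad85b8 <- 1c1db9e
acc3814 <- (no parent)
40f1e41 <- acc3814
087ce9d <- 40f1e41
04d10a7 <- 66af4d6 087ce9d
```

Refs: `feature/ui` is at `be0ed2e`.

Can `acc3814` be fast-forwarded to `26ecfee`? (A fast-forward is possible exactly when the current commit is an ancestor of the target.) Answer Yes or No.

A fast-forward from acc3814 to 26ecfee is possible iff acc3814 is an ancestor of 26ecfee.
Ancestors of 26ecfee: {1c1db9e, 26ecfee, 83d556d, acc3814, bad85b8}.
acc3814 is among them, so fast-forward is possible.

Yes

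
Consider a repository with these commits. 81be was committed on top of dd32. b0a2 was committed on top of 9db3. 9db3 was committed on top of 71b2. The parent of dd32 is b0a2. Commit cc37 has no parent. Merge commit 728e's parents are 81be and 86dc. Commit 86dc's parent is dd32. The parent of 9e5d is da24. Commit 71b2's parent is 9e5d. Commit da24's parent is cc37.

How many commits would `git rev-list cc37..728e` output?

9

Reachable from 728e: {71b2, 728e, 81be, 86dc, 9db3, 9e5d, b0a2, cc37, da24, dd32}.
Reachable from cc37: {cc37}.
In 728e's history but not cc37's: {71b2, 728e, 81be, 86dc, 9db3, 9e5d, b0a2, da24, dd32} — 9 commits.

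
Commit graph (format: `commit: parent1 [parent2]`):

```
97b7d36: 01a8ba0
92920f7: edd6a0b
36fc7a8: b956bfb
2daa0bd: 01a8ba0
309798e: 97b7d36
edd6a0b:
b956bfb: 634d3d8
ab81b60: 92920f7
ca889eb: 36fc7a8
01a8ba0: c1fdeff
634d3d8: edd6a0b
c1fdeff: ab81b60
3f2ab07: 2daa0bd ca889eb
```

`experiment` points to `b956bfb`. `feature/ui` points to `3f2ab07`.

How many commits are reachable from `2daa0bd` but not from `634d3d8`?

Reachable from 2daa0bd: {01a8ba0, 2daa0bd, 92920f7, ab81b60, c1fdeff, edd6a0b}.
Reachable from 634d3d8: {634d3d8, edd6a0b}.
In 2daa0bd's history but not 634d3d8's: {01a8ba0, 2daa0bd, 92920f7, ab81b60, c1fdeff} — 5 commits.

5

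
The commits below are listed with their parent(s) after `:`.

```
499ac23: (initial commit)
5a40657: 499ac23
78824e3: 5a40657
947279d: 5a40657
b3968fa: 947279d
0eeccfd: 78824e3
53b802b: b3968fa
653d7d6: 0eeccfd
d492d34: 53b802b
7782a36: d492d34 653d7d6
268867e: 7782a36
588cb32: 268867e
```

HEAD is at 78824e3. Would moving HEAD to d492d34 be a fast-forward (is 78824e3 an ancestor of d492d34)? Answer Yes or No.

A fast-forward from 78824e3 to d492d34 is possible iff 78824e3 is an ancestor of d492d34.
Ancestors of d492d34: {499ac23, 53b802b, 5a40657, 947279d, b3968fa, d492d34}.
78824e3 is not among them, so fast-forward is not possible.

No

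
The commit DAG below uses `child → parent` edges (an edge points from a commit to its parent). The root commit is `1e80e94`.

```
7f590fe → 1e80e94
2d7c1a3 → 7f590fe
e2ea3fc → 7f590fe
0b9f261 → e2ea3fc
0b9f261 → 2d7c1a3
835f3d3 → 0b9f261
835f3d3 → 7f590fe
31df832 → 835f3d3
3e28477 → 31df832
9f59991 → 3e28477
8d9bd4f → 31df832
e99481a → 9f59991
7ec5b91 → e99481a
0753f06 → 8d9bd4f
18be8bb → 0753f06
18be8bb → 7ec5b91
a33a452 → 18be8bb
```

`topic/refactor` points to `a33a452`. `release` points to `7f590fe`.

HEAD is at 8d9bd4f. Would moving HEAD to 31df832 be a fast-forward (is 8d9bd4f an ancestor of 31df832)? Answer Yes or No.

A fast-forward from 8d9bd4f to 31df832 is possible iff 8d9bd4f is an ancestor of 31df832.
Ancestors of 31df832: {0b9f261, 1e80e94, 2d7c1a3, 31df832, 7f590fe, 835f3d3, e2ea3fc}.
8d9bd4f is not among them, so fast-forward is not possible.

No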